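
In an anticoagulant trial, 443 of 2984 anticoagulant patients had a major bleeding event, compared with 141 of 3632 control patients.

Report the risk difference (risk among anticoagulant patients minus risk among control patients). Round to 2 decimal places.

RD = 0.11

risk, anticoagulant patients = 443/2984 = 0.14846
risk, control patients = 141/3632 = 0.03882
risk difference = 0.14846 − 0.03882 = 0.11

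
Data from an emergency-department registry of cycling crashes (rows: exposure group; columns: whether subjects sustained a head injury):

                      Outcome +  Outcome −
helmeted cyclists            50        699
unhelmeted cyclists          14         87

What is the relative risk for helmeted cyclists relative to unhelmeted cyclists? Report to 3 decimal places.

risk, helmeted cyclists = 50/749 = 0.0668
risk, unhelmeted cyclists = 14/101 = 0.1386
RR = 0.0668 / 0.1386 = 0.482

0.482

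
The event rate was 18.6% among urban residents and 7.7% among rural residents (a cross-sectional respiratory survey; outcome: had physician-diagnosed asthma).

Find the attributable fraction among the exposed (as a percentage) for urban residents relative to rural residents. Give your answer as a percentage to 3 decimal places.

AR% = (0.1860 − 0.0770) / 0.1860 = 0.5860 → 58.602%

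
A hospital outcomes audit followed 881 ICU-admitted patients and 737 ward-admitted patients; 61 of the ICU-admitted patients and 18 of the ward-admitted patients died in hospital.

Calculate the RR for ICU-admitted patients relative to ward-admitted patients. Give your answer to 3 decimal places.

RR = 2.835

risk, ICU-admitted patients = 61/881 = 0.06924
risk, ward-admitted patients = 18/737 = 0.02442
RR = 0.06924 / 0.02442 = 2.835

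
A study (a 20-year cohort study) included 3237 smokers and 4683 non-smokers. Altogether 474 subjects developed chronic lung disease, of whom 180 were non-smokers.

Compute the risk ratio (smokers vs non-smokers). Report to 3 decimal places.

RR: 2.363

smokers with the outcome: 474 − 180 = 294
smokers without the outcome: 3237 − 294 = 2943
non-smokers without the outcome: 4683 − 180 = 4503
risk, smokers = 294/3237 = 0.09082
risk, non-smokers = 180/4683 = 0.03844
RR = 0.09082 / 0.03844 = 2.363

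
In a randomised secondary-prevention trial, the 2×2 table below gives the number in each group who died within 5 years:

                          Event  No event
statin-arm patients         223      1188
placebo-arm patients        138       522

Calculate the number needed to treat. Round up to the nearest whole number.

risk, statin-arm patients = 223/1411 = 0.158044
risk, placebo-arm patients = 138/660 = 0.209091
absolute risk difference = 0.051047
1 / 0.051047 = 19.590 → round up → 20

NNT = 20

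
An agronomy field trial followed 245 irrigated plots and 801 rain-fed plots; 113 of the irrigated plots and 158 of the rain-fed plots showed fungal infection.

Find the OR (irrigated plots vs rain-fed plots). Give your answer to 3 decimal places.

OR ≈ 3.484

odds, irrigated plots = 113/132 = 0.8561
odds, rain-fed plots = 158/643 = 0.2457
OR = 0.8561 / 0.2457 = 3.484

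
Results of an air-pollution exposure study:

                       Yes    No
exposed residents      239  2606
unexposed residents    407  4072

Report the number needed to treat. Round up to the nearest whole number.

NNT: 146

risk, exposed residents = 239/2845 = 0.084007
risk, unexposed residents = 407/4479 = 0.090868
absolute risk difference = 0.006861
1 / 0.006861 = 145.751 → round up → 146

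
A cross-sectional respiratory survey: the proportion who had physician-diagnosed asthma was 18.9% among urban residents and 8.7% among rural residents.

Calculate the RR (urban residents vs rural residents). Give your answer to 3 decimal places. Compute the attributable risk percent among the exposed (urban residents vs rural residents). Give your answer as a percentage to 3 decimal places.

RR = 0.1890 / 0.0870 = 2.172
AR% = (0.1890 − 0.0870) / 0.1890 = 0.5397 → 53.968%

RR = 2.172; AR% = 53.968%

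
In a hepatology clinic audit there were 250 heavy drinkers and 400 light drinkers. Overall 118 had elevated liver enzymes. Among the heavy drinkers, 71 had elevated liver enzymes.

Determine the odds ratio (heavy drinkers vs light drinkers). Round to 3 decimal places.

heavy drinkers without the outcome: 250 − 71 = 179
light drinkers with the outcome: 118 − 71 = 47
light drinkers without the outcome: 400 − 47 = 353
OR = (71 × 353) / (179 × 47) = 25063/8413 ≈ 2.979

OR ≈ 2.979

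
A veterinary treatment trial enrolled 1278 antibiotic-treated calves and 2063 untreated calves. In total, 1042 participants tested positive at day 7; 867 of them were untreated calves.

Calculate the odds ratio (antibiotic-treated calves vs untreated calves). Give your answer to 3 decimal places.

OR = 0.219

antibiotic-treated calves with the outcome: 1042 − 867 = 175
antibiotic-treated calves without the outcome: 1278 − 175 = 1103
untreated calves without the outcome: 2063 − 867 = 1196
odds, antibiotic-treated calves = 175/1103 = 0.1587
odds, untreated calves = 867/1196 = 0.7249
OR = 0.1587 / 0.7249 = 0.219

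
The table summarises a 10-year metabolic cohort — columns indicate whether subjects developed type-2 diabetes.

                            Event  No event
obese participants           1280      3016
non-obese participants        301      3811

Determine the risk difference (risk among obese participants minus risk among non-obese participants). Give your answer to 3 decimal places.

risk, obese participants = 1280/4296 = 0.2980
risk, non-obese participants = 301/4112 = 0.0732
risk difference = 0.2980 − 0.0732 = 0.225

0.225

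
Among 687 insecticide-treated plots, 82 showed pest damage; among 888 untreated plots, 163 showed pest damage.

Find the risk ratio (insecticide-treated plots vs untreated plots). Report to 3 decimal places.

RR: 0.650

risk, insecticide-treated plots = 82/687 = 0.1194
risk, untreated plots = 163/888 = 0.1836
RR = 0.1194 / 0.1836 = 0.650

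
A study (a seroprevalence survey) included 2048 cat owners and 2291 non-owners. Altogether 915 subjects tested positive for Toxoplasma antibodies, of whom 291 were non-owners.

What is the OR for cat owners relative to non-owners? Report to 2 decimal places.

cat owners with the outcome: 915 − 291 = 624
cat owners without the outcome: 2048 − 624 = 1424
non-owners without the outcome: 2291 − 291 = 2000
OR = (624 × 2000) / (1424 × 291) = 1248000/414384 ≈ 3.01

OR = 3.01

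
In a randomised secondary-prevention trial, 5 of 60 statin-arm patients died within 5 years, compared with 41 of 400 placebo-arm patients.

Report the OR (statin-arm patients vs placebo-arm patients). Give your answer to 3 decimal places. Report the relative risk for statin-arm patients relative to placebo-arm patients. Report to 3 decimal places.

OR = (5 × 359) / (55 × 41) = 1795/2255 ≈ 0.796
risk, statin-arm patients = 5/60 = 0.0833
risk, placebo-arm patients = 41/400 = 0.1025
RR = 0.0833 / 0.1025 = 0.813

OR = 0.796; RR = 0.813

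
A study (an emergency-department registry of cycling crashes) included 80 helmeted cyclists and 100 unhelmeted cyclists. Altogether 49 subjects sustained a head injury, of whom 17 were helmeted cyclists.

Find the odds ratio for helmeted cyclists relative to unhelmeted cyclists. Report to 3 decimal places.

OR ≈ 0.573

helmeted cyclists without the outcome: 80 − 17 = 63
unhelmeted cyclists with the outcome: 49 − 17 = 32
unhelmeted cyclists without the outcome: 100 − 32 = 68
odds, helmeted cyclists = 17/63 = 0.2698
odds, unhelmeted cyclists = 32/68 = 0.4706
OR = 0.2698 / 0.4706 = 0.573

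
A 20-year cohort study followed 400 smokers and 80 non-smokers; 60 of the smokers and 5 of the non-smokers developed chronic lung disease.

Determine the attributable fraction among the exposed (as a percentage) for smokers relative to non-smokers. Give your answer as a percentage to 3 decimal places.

AR%: 58.333%

risk, smokers = 60/400 = 0.1500
risk, non-smokers = 5/80 = 0.0625
AR% = (0.1500 − 0.0625) / 0.1500 = 0.5833 → 58.333%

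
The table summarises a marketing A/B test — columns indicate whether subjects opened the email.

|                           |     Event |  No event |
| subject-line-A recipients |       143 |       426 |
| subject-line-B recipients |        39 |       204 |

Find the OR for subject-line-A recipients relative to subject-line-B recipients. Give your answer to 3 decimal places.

OR = (143 × 204) / (426 × 39) = 29172/16614 ≈ 1.756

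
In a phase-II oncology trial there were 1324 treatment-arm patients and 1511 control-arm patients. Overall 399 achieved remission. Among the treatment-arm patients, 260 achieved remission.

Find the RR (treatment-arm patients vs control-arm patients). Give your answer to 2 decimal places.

treatment-arm patients without the outcome: 1324 − 260 = 1064
control-arm patients with the outcome: 399 − 260 = 139
control-arm patients without the outcome: 1511 − 139 = 1372
risk, treatment-arm patients = 260/1324 = 0.1964
risk, control-arm patients = 139/1511 = 0.0920
RR = 0.1964 / 0.0920 = 2.13

2.13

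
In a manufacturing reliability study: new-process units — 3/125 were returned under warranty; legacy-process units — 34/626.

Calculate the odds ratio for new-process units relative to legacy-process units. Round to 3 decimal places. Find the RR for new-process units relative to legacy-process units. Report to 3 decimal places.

OR = (3 × 592) / (122 × 34) = 1776/4148 ≈ 0.428
risk, new-process units = 3/125 = 0.02400
risk, legacy-process units = 34/626 = 0.05431
RR = 0.02400 / 0.05431 = 0.442

OR = 0.428; RR = 0.442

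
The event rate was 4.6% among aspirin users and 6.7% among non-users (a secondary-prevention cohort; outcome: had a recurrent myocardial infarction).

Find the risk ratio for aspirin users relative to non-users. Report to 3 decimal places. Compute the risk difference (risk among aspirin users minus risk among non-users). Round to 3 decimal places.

RR = 0.04600 / 0.06700 = 0.687
risk difference = 0.04600 − 0.06700 = -0.021

RR = 0.687; RD = -0.021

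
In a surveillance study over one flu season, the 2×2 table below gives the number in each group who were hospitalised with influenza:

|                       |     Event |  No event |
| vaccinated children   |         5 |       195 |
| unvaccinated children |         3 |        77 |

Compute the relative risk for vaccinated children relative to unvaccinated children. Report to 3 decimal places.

risk, vaccinated children = 5/200 = 0.02500
risk, unvaccinated children = 3/80 = 0.03750
RR = 0.02500 / 0.03750 = 0.667

0.667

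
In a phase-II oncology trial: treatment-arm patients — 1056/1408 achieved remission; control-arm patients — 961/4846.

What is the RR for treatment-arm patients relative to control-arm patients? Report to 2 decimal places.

risk, treatment-arm patients = 1056/1408 = 0.7500
risk, control-arm patients = 961/4846 = 0.1983
RR = 0.7500 / 0.1983 = 3.78

3.78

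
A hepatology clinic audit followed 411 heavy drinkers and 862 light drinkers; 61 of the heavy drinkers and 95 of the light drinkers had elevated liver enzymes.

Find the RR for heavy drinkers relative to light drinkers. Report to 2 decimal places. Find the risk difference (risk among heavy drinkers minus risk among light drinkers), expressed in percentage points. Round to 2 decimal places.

RR = 1.35; RD = 3.82

risk, heavy drinkers = 61/411 = 0.1484
risk, light drinkers = 95/862 = 0.1102
RR = 0.1484 / 0.1102 = 1.35
risk difference = 0.1484 − 0.1102 = 0.0382 → 3.82 percentage points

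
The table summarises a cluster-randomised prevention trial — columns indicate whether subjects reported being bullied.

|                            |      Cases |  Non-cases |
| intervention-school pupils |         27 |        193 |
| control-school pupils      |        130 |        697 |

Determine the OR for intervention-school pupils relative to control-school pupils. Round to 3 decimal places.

odds, intervention-school pupils = 27/193 = 0.1399
odds, control-school pupils = 130/697 = 0.1865
OR = 0.1399 / 0.1865 = 0.750

0.750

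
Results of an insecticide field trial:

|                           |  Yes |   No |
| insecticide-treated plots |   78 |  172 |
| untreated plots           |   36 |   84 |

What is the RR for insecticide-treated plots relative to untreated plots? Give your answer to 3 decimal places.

risk, insecticide-treated plots = 78/250 = 0.3120
risk, untreated plots = 36/120 = 0.3000
RR = 0.3120 / 0.3000 = 1.040

RR ≈ 1.040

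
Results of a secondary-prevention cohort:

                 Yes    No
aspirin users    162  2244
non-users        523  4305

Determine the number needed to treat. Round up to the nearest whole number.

risk, aspirin users = 162/2406 = 0.067332
risk, non-users = 523/4828 = 0.108326
absolute risk difference = 0.040995
1 / 0.040995 = 24.393 → round up → 25

25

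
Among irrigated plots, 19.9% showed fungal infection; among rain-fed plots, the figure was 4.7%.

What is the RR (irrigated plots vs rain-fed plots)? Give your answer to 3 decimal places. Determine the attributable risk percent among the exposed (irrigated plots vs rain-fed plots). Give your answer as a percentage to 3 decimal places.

RR = 0.19900 / 0.04700 = 4.234
AR% = (0.19900 − 0.04700) / 0.19900 = 0.7638 → 76.382%

RR = 4.234; AR% = 76.382%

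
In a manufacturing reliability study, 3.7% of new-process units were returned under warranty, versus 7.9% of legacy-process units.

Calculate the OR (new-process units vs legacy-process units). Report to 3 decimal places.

OR = 0.448

odds, new-process units = 0.03700/0.96300 = 0.03842
odds, legacy-process units = 0.07900/0.92100 = 0.08578
OR = 0.03842 / 0.08578 = 0.448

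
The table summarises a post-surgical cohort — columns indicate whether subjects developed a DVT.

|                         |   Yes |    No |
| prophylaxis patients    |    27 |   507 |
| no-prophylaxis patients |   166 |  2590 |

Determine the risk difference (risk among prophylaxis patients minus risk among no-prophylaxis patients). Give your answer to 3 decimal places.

RD ≈ -0.010

risk, prophylaxis patients = 27/534 = 0.0506
risk, no-prophylaxis patients = 166/2756 = 0.0602
risk difference = 0.0506 − 0.0602 = -0.010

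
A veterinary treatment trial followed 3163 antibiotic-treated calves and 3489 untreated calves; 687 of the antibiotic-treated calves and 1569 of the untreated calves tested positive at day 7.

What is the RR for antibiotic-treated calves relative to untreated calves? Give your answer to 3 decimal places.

risk, antibiotic-treated calves = 687/3163 = 0.2172
risk, untreated calves = 1569/3489 = 0.4497
RR = 0.2172 / 0.4497 = 0.483

RR = 0.483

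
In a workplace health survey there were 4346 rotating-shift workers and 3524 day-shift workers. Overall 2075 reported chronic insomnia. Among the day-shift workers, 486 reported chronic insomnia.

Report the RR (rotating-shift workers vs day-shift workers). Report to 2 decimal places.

2.65

rotating-shift workers with the outcome: 2075 − 486 = 1589
rotating-shift workers without the outcome: 4346 − 1589 = 2757
day-shift workers without the outcome: 3524 − 486 = 3038
risk, rotating-shift workers = 1589/4346 = 0.3656
risk, day-shift workers = 486/3524 = 0.1379
RR = 0.3656 / 0.1379 = 2.65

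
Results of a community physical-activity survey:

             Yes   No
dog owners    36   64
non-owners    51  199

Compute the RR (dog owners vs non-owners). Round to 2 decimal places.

risk, dog owners = 36/100 = 0.3600
risk, non-owners = 51/250 = 0.2040
RR = 0.3600 / 0.2040 = 1.76

RR = 1.76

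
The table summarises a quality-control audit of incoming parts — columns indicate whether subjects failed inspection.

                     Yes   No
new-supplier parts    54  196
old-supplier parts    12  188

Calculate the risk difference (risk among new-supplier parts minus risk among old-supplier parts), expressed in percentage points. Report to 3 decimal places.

risk, new-supplier parts = 54/250 = 0.2160
risk, old-supplier parts = 12/200 = 0.0600
risk difference = 0.2160 − 0.0600 = 0.1560 → 15.600 percentage points

15.600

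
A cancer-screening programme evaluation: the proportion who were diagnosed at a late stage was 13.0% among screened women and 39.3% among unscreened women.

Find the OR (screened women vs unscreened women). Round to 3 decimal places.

odds, screened women = 0.1300/0.8700 = 0.1494
odds, unscreened women = 0.3930/0.6070 = 0.6474
OR = 0.1494 / 0.6474 = 0.231

0.231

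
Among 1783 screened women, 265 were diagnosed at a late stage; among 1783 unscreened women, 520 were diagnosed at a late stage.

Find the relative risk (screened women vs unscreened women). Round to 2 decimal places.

0.51

risk, screened women = 265/1783 = 0.1486
risk, unscreened women = 520/1783 = 0.2916
RR = 0.1486 / 0.2916 = 0.51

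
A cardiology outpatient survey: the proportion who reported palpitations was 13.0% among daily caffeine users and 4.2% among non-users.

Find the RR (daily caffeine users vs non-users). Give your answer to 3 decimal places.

RR = 0.13000 / 0.04200 = 3.095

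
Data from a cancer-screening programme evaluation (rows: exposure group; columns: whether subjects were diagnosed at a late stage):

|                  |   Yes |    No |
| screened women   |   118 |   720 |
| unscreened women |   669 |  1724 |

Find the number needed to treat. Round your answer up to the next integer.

NNT = 8

risk, screened women = 118/838 = 0.140811
risk, unscreened women = 669/2393 = 0.279565
absolute risk difference = 0.138754
1 / 0.138754 = 7.207 → round up → 8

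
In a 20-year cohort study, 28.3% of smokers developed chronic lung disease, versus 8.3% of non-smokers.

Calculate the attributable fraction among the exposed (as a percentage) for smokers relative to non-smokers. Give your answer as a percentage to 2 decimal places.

AR% = (0.2830 − 0.0830) / 0.2830 = 0.7067 → 70.67%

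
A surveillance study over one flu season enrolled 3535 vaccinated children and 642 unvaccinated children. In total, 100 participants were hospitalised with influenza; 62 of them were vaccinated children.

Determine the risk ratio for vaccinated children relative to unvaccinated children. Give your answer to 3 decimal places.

0.296

vaccinated children without the outcome: 3535 − 62 = 3473
unvaccinated children with the outcome: 100 − 62 = 38
unvaccinated children without the outcome: 642 − 38 = 604
risk, vaccinated children = 62/3535 = 0.01754
risk, unvaccinated children = 38/642 = 0.05919
RR = 0.01754 / 0.05919 = 0.296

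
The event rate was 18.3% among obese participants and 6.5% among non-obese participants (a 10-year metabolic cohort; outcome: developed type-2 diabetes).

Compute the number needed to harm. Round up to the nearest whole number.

absolute risk difference = 0.118000
1 / 0.118000 = 8.475 → round up → 9

NNH ≈ 9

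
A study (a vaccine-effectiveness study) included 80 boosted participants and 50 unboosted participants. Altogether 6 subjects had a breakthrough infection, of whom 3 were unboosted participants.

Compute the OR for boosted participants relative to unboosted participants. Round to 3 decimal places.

OR = 0.610

boosted participants with the outcome: 6 − 3 = 3
boosted participants without the outcome: 80 − 3 = 77
unboosted participants without the outcome: 50 − 3 = 47
OR = (3 × 47) / (77 × 3) = 141/231 ≈ 0.610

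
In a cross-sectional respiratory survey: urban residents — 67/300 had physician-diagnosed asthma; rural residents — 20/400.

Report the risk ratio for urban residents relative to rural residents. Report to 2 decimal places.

risk, urban residents = 67/300 = 0.2233
risk, rural residents = 20/400 = 0.0500
RR = 0.2233 / 0.0500 = 4.47

4.47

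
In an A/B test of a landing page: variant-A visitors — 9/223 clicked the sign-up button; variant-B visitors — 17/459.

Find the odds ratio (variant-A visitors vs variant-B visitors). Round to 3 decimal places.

OR = (9 × 442) / (214 × 17) = 3978/3638 ≈ 1.093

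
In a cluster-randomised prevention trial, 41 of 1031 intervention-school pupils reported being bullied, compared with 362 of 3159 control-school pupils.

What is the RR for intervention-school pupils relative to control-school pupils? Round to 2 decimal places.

risk, intervention-school pupils = 41/1031 = 0.03977
risk, control-school pupils = 362/3159 = 0.11459
RR = 0.03977 / 0.11459 = 0.35

0.35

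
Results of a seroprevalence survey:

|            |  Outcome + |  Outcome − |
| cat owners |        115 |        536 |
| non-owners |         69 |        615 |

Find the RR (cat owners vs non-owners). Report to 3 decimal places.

risk, cat owners = 115/651 = 0.1767
risk, non-owners = 69/684 = 0.1009
RR = 0.1767 / 0.1009 = 1.751

1.751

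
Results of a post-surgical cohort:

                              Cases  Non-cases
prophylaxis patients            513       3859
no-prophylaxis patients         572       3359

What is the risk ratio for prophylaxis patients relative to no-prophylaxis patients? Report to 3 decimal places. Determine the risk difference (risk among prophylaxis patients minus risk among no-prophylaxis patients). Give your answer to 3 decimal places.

risk, prophylaxis patients = 513/4372 = 0.1173
risk, no-prophylaxis patients = 572/3931 = 0.1455
RR = 0.1173 / 0.1455 = 0.806
risk difference = 0.1173 − 0.1455 = -0.028

RR = 0.806; RD = -0.028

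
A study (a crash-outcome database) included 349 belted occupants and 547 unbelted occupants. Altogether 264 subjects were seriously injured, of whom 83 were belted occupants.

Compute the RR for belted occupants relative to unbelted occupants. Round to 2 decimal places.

belted occupants without the outcome: 349 − 83 = 266
unbelted occupants with the outcome: 264 − 83 = 181
unbelted occupants without the outcome: 547 − 181 = 366
risk, belted occupants = 83/349 = 0.2378
risk, unbelted occupants = 181/547 = 0.3309
RR = 0.2378 / 0.3309 = 0.72

0.72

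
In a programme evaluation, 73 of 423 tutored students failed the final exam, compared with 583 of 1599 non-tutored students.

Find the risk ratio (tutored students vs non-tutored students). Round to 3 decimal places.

risk, tutored students = 73/423 = 0.1726
risk, non-tutored students = 583/1599 = 0.3646
RR = 0.1726 / 0.3646 = 0.473

RR ≈ 0.473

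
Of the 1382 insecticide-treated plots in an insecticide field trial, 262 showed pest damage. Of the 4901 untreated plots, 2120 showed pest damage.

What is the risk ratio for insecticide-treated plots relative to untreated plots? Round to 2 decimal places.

0.44

risk, insecticide-treated plots = 262/1382 = 0.1896
risk, untreated plots = 2120/4901 = 0.4326
RR = 0.1896 / 0.4326 = 0.44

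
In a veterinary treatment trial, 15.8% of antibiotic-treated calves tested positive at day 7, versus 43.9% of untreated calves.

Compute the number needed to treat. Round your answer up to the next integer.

NNT: 4

absolute risk difference = 0.281000
1 / 0.281000 = 3.559 → round up → 4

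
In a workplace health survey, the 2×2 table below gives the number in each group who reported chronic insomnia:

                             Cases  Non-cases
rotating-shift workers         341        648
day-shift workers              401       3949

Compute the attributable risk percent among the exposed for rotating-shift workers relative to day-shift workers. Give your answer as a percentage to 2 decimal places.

AR% ≈ 73.26%

risk, rotating-shift workers = 341/989 = 0.3448
risk, day-shift workers = 401/4350 = 0.0922
AR% = (0.3448 − 0.0922) / 0.3448 = 0.7326 → 73.26%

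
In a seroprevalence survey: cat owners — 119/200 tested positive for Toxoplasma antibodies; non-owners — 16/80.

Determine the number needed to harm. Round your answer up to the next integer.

risk, cat owners = 119/200 = 0.595000
risk, non-owners = 16/80 = 0.200000
absolute risk difference = 0.395000
1 / 0.395000 = 2.532 → round up → 3

NNH = 3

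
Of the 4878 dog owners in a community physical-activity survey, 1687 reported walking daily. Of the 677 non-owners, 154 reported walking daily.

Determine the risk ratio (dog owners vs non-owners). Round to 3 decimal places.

risk, dog owners = 1687/4878 = 0.3458
risk, non-owners = 154/677 = 0.2275
RR = 0.3458 / 0.2275 = 1.520

1.520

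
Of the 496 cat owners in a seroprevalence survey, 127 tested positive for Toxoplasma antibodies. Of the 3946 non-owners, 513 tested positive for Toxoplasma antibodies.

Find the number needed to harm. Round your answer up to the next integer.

NNH ≈ 8

risk, cat owners = 127/496 = 0.256048
risk, non-owners = 513/3946 = 0.130005
absolute risk difference = 0.126043
1 / 0.126043 = 7.934 → round up → 8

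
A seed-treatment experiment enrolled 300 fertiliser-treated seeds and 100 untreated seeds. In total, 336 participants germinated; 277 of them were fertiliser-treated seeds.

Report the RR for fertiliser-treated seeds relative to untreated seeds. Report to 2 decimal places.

fertiliser-treated seeds without the outcome: 300 − 277 = 23
untreated seeds with the outcome: 336 − 277 = 59
untreated seeds without the outcome: 100 − 59 = 41
risk, fertiliser-treated seeds = 277/300 = 0.9233
risk, untreated seeds = 59/100 = 0.5900
RR = 0.9233 / 0.5900 = 1.56

1.56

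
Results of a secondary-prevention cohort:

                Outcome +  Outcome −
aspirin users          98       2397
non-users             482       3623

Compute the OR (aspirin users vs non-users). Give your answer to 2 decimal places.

OR = (98 × 3623) / (2397 × 482) = 355054/1155354 ≈ 0.31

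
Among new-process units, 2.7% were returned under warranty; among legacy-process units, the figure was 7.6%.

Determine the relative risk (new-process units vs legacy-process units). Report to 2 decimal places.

RR = 0.02700 / 0.07600 = 0.36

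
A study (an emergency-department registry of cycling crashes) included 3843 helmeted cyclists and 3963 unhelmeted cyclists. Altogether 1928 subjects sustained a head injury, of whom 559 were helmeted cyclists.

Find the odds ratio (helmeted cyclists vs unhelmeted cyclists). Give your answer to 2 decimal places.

0.32

helmeted cyclists without the outcome: 3843 − 559 = 3284
unhelmeted cyclists with the outcome: 1928 − 559 = 1369
unhelmeted cyclists without the outcome: 3963 − 1369 = 2594
OR = (559 × 2594) / (3284 × 1369) = 1450046/4495796 ≈ 0.32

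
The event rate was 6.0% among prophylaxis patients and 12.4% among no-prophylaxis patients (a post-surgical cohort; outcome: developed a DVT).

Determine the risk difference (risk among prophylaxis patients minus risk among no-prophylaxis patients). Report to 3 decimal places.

risk difference = 0.0600 − 0.1240 = -0.064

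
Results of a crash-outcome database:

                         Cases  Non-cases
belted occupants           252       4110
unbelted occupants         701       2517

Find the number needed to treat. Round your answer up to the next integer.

7

risk, belted occupants = 252/4362 = 0.057772
risk, unbelted occupants = 701/3218 = 0.217837
absolute risk difference = 0.160066
1 / 0.160066 = 6.247 → round up → 7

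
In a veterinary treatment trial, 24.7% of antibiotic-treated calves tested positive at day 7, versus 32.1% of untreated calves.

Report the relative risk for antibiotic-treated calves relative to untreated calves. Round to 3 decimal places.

RR = 0.2470 / 0.3210 = 0.769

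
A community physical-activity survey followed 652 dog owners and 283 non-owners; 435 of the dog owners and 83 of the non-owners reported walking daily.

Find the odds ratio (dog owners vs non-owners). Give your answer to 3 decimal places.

OR = (435 × 200) / (217 × 83) = 87000/18011 ≈ 4.830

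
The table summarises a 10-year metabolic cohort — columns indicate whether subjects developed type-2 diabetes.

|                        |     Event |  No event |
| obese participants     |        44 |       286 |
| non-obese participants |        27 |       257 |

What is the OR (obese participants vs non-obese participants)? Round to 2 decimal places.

1.46

odds, obese participants = 44/286 = 0.1538
odds, non-obese participants = 27/257 = 0.1051
OR = 0.1538 / 0.1051 = 1.46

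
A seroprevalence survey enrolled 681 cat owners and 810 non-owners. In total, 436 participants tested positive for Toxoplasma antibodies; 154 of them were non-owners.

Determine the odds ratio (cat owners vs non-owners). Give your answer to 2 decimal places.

cat owners with the outcome: 436 − 154 = 282
cat owners without the outcome: 681 − 282 = 399
non-owners without the outcome: 810 − 154 = 656
OR = (282 × 656) / (399 × 154) = 184992/61446 ≈ 3.01

OR: 3.01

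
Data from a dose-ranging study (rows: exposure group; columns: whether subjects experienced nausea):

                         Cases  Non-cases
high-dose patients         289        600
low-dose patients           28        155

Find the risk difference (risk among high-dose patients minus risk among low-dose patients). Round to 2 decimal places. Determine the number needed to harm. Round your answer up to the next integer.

risk, high-dose patients = 289/889 = 0.3251
risk, low-dose patients = 28/183 = 0.1530
risk difference = 0.3251 − 0.1530 = 0.17
absolute risk difference = 0.172079
1 / 0.172079 = 5.811 → round up → 6

RD = 0.17; NNH = 6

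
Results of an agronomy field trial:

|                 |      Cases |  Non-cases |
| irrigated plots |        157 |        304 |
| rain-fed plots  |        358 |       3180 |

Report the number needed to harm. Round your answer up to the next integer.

risk, irrigated plots = 157/461 = 0.340564
risk, rain-fed plots = 358/3538 = 0.101187
absolute risk difference = 0.239377
1 / 0.239377 = 4.178 → round up → 5

5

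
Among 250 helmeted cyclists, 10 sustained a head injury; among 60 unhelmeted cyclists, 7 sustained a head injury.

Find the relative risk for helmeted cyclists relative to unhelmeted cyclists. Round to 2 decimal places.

risk, helmeted cyclists = 10/250 = 0.04000
risk, unhelmeted cyclists = 7/60 = 0.11667
RR = 0.04000 / 0.11667 = 0.34

0.34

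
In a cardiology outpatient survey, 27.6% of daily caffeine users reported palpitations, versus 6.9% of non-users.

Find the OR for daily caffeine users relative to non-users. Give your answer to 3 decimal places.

OR = 5.144

odds, daily caffeine users = 0.2760/0.7240 = 0.3812
odds, non-users = 0.0690/0.9310 = 0.0741
OR = 0.3812 / 0.0741 = 5.144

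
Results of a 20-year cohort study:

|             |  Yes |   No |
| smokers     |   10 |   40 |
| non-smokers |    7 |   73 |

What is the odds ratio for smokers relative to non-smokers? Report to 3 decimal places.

OR: 2.607

odds, smokers = 10/40 = 0.2500
odds, non-smokers = 7/73 = 0.0959
OR = 0.2500 / 0.0959 = 2.607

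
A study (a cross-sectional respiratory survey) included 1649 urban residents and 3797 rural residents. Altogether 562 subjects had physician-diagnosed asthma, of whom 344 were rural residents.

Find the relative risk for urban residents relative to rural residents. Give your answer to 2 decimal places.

urban residents with the outcome: 562 − 344 = 218
urban residents without the outcome: 1649 − 218 = 1431
rural residents without the outcome: 3797 − 344 = 3453
risk, urban residents = 218/1649 = 0.1322
risk, rural residents = 344/3797 = 0.0906
RR = 0.1322 / 0.0906 = 1.46

1.46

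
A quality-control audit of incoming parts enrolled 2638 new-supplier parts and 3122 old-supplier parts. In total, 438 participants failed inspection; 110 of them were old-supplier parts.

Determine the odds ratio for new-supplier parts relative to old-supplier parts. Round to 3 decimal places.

new-supplier parts with the outcome: 438 − 110 = 328
new-supplier parts without the outcome: 2638 − 328 = 2310
old-supplier parts without the outcome: 3122 − 110 = 3012
odds, new-supplier parts = 328/2310 = 0.14199
odds, old-supplier parts = 110/3012 = 0.03652
OR = 0.14199 / 0.03652 = 3.888

OR = 3.888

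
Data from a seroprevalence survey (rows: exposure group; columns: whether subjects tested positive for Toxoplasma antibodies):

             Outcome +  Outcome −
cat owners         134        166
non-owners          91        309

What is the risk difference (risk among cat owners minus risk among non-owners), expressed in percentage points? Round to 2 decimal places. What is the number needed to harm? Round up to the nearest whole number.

RD = 21.92; NNH = 5

risk, cat owners = 134/300 = 0.4467
risk, non-owners = 91/400 = 0.2275
risk difference = 0.4467 − 0.2275 = 0.2192 → 21.92 percentage points
absolute risk difference = 0.219167
1 / 0.219167 = 4.563 → round up → 5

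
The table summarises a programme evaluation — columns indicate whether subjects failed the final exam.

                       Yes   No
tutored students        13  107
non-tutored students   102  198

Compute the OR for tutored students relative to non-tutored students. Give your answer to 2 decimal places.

OR = (13 × 198) / (107 × 102) = 2574/10914 ≈ 0.24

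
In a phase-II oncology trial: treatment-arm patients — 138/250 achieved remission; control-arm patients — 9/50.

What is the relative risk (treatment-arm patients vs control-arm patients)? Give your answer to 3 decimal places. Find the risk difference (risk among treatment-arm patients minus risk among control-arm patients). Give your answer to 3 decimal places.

risk, treatment-arm patients = 138/250 = 0.5520
risk, control-arm patients = 9/50 = 0.1800
RR = 0.5520 / 0.1800 = 3.067
risk difference = 0.5520 − 0.1800 = 0.372

RR = 3.067; RD = 0.372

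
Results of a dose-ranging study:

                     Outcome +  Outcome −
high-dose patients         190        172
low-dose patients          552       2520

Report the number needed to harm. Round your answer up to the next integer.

3

risk, high-dose patients = 190/362 = 0.524862
risk, low-dose patients = 552/3072 = 0.179688
absolute risk difference = 0.345174
1 / 0.345174 = 2.897 → round up → 3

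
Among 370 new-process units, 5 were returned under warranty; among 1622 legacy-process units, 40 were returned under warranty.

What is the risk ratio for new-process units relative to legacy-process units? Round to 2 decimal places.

risk, new-process units = 5/370 = 0.01351
risk, legacy-process units = 40/1622 = 0.02466
RR = 0.01351 / 0.02466 = 0.55

RR ≈ 0.55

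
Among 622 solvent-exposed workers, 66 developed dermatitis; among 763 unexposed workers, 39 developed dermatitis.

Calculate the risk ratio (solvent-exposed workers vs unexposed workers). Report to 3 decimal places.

RR ≈ 2.076

risk, solvent-exposed workers = 66/622 = 0.1061
risk, unexposed workers = 39/763 = 0.0511
RR = 0.1061 / 0.0511 = 2.076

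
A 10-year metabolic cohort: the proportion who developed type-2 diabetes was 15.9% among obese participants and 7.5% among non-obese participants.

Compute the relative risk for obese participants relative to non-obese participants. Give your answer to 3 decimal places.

RR = 0.1590 / 0.0750 = 2.120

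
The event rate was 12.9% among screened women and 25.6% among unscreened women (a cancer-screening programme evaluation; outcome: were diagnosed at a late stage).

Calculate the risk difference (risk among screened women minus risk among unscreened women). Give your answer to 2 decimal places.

risk difference = 0.1290 − 0.2560 = -0.13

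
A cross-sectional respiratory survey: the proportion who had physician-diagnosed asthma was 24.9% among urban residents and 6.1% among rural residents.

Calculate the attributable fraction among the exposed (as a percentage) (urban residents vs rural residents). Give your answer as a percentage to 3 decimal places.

AR% = (0.2490 − 0.0610) / 0.2490 = 0.7550 → 75.502%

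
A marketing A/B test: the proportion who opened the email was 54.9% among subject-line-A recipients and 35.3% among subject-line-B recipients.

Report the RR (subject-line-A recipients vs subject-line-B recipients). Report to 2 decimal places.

RR = 0.5490 / 0.3530 = 1.56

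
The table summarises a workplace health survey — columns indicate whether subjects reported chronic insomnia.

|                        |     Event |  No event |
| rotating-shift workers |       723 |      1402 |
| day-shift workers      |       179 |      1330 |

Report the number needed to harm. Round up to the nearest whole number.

NNH = 5

risk, rotating-shift workers = 723/2125 = 0.340235
risk, day-shift workers = 179/1509 = 0.118622
absolute risk difference = 0.221614
1 / 0.221614 = 4.512 → round up → 5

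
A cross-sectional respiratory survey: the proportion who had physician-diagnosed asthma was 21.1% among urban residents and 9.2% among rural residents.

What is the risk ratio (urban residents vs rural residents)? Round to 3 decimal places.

RR = 0.2110 / 0.0920 = 2.293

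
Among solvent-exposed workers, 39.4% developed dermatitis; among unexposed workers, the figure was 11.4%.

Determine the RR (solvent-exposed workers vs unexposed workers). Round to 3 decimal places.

RR = 0.3940 / 0.1140 = 3.456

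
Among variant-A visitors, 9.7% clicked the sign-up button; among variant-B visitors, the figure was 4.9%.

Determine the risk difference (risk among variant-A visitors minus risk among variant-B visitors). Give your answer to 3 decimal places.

risk difference = 0.09700 − 0.04900 = 0.048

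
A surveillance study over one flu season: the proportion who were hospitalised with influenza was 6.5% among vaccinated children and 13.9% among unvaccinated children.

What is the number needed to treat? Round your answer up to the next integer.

absolute risk difference = 0.074000
1 / 0.074000 = 13.514 → round up → 14

NNT: 14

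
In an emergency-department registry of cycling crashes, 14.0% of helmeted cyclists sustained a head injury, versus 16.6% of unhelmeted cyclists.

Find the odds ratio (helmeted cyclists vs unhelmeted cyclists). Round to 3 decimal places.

odds, helmeted cyclists = 0.1400/0.8600 = 0.1628
odds, unhelmeted cyclists = 0.1660/0.8340 = 0.1990
OR = 0.1628 / 0.1990 = 0.818

0.818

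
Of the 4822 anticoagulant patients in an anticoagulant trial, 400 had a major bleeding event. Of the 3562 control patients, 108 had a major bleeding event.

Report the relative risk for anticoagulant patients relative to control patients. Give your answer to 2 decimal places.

risk, anticoagulant patients = 400/4822 = 0.08295
risk, control patients = 108/3562 = 0.03032
RR = 0.08295 / 0.03032 = 2.74

RR: 2.74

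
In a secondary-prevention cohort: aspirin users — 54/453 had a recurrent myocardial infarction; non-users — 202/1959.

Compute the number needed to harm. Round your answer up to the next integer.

NNH ≈ 63

risk, aspirin users = 54/453 = 0.119205
risk, non-users = 202/1959 = 0.103114
absolute risk difference = 0.016091
1 / 0.016091 = 62.147 → round up → 63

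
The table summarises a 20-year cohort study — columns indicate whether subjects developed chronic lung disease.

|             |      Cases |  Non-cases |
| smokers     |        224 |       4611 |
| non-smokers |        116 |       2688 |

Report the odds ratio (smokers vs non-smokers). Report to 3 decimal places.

OR = 1.126

odds, smokers = 224/4611 = 0.04858
odds, non-smokers = 116/2688 = 0.04315
OR = 0.04858 / 0.04315 = 1.126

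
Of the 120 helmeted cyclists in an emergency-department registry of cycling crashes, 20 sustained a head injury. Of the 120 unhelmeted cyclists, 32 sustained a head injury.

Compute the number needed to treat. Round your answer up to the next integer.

risk, helmeted cyclists = 20/120 = 0.166667
risk, unhelmeted cyclists = 32/120 = 0.266667
absolute risk difference = 0.100000
1 / 0.100000 = 10.000 → round up → 10

10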